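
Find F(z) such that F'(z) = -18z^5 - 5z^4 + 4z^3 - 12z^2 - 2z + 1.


Reverse power rule on each term:
  ∫ -18z^5 dz = -3z^6
  ∫ -5z^4 dz = -z^5
  ∫ 4z^3 dz = z^4
  ∫ -12z^2 dz = -4z^3
  ∫ -2z dz = -z^2
  ∫ 1 dz = z
F(z) = -3z^6 - z^5 + z^4 - 4z^3 - z^2 + z + C


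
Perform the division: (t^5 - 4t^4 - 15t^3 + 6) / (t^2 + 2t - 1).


(t^5 - 4t^4 - 15t^3 + 6) / (t^2 + 2t - 1)
Step 1: t^3 * (t^2 + 2t - 1) = t^5 + 2t^4 - t^3; subtract.
Step 2: -6t^2 * (t^2 + 2t - 1) = -6t^4 - 12t^3 + 6t^2; subtract.
Step 3: -2t * (t^2 + 2t - 1) = -2t^3 - 4t^2 + 2t; subtract.
Step 4: -2 * (t^2 + 2t - 1) = -2t^2 - 4t + 2; subtract.
Quotient: t^3 - 6t^2 - 2t - 2, Remainder: 2t + 4


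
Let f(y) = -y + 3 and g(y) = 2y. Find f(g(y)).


Substitute g(y) into f:
f(g(y)) = -1*(2y) + 3
Expand and combine: -2y + 3


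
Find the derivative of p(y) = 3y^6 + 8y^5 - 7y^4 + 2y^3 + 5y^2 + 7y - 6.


Apply the power rule term by term:
  d/dy(3y^6) = 18y^5
  d/dy(8y^5) = 40y^4
  d/dy(-7y^4) = -28y^3
  d/dy(2y^3) = 6y^2
  d/dy(5y^2) = 10y
  d/dy(7y) = 7
  d/dy(-6) = 0
p'(y) = 18y^5 + 40y^4 - 28y^3 + 6y^2 + 10y + 7


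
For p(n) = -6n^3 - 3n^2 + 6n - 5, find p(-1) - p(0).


p(-1) = -8
p(0) = -5
p(-1) - p(0) = -8 + 5 = -3


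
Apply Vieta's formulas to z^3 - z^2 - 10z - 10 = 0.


Monic cubic z^3+bz^2+cz+d=0: sum=-b, pairwise sum=c, product=-d.
b=-1, c=-10, d=-10
r1+r2+r3 = 1
r1r2+r1r3+r2r3 = -10
r1r2r3 = 10


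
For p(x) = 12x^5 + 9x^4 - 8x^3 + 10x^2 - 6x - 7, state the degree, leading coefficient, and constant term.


Highest power of x is 5, with coefficient 12. Constant term is -7.
Degree = 5, leading coefficient = 12, constant term = -7


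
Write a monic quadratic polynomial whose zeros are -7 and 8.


p(y) = (y + 7)(y - 8)
Expand: y^2 - y - 56


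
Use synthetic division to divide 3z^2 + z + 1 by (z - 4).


Synthetic division with c = 4. Coefficients: 3, 1, 1
Bring down 3.
  3 * 4 = 12; 12 + 1 = 13
  13 * 4 = 52; 52 + 1 = 53
Quotient: 3z + 13, Remainder: 53


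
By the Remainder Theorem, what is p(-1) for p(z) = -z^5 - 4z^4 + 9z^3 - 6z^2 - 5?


By the Remainder Theorem, the remainder equals p(-1):
  -1*(-1)^5 = 1
  -4*(-1)^4 = -4
  9*(-1)^3 = -9
  -6*(-1)^2 = -6
  0*(-1)^1 = 0
  constant: -5
Sum: 1 - 4 - 9 - 6 + 0 - 5 = -23


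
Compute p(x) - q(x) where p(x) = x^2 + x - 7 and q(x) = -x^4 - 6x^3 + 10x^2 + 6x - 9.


Distribute the minus sign:
  (x^2 + x - 7)
- (-x^4 - 6x^3 + 10x^2 + 6x - 9)
Negate second polynomial: x^4 + 6x^3 - 10x^2 - 6x + 9
Add: x^4 + 6x^3 - 9x^2 - 5x + 2


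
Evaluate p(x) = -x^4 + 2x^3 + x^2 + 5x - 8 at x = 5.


Using direct substitution:
  -1 * (5)^4 = -625
  2 * (5)^3 = 250
  1 * (5)^2 = 25
  5 * (5)^1 = 25
  constant: -8
Sum = -625 + 250 + 25 + 25 - 8 = -333


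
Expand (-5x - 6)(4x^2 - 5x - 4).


Distribute each term of the first polynomial:
  (-5x)(4x^2 - 5x - 4) = -20x^3 + 25x^2 + 20x
  (-6)(4x^2 - 5x - 4) = -24x^2 + 30x + 24
Sum: -20x^3 + x^2 + 50x + 24


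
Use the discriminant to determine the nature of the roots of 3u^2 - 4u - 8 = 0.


D = b^2 - 4ac = (-4)^2 - 4(3)(-8) = 16 + 96 = 112
Since D > 0: two distinct irrational roots


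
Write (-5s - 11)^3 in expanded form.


Expand (-5s - 11)^3 by repeated multiplication:
  (-5s - 11)^2 = 25s^2 + 110s + 121
= -125s^3 - 825s^2 - 1815s - 1331


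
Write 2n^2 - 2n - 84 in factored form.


Roots satisfy r1 + r2 = -b/a = 1 and r1*r2 = c/a = -42.
So r1 = 7, r2 = -6.
2n^2 - 2n - 84 = 2(n - r1)(n - r2) = 2(n - 7)(n + 6)


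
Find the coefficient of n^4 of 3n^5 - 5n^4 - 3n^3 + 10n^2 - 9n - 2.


Read off the coefficient of n^4: -5


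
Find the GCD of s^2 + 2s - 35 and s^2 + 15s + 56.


Factor each:
  s^2 + 2s - 35 = (s + 7)(s - 5)
  s^2 + 15s + 56 = (s + 7)(s + 8)
Common monic factor: s + 7


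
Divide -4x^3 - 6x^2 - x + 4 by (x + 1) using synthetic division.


Synthetic division with c = -1. Coefficients: -4, -6, -1, 4
Bring down -4.
  -4 * -1 = 4; 4 - 6 = -2
  -2 * -1 = 2; 2 - 1 = 1
  1 * -1 = -1; -1 + 4 = 3
Quotient: -4x^2 - 2x + 1, Remainder: 3


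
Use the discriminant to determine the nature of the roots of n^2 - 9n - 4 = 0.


D = b^2 - 4ac = (-9)^2 - 4(1)(-4) = 81 + 16 = 97
Since D > 0: two distinct irrational roots


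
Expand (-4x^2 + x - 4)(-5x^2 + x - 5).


Distribute each term of the first polynomial:
  (-4x^2)(-5x^2 + x - 5) = 20x^4 - 4x^3 + 20x^2
  (x)(-5x^2 + x - 5) = -5x^3 + x^2 - 5x
  (-4)(-5x^2 + x - 5) = 20x^2 - 4x + 20
Sum: 20x^4 - 9x^3 + 41x^2 - 9x + 20


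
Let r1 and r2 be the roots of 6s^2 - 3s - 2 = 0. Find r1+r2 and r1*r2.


For as^2+bs+c=0: sum = -b/a, product = c/a.
a=6, b=-3, c=-2
Sum = -(-3)/6 = 1/2
Product = (-2)/6 = -1/3


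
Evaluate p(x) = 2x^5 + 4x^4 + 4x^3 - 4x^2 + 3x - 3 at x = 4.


Using direct substitution:
  2 * (4)^5 = 2048
  4 * (4)^4 = 1024
  4 * (4)^3 = 256
  -4 * (4)^2 = -64
  3 * (4)^1 = 12
  constant: -3
Sum = 2048 + 1024 + 256 - 64 + 12 - 3 = 3273


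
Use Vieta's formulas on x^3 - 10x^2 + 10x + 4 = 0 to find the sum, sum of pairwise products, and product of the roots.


Monic cubic x^3+bx^2+cx+d=0: sum=-b, pairwise sum=c, product=-d.
b=-10, c=10, d=4
r1+r2+r3 = 10
r1r2+r1r3+r2r3 = 10
r1r2r3 = -4


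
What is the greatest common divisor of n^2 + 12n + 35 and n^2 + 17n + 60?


Factor each:
  n^2 + 12n + 35 = (n + 5)(n + 7)
  n^2 + 17n + 60 = (n + 5)(n + 12)
Common monic factor: n + 5


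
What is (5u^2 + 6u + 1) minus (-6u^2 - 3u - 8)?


Distribute the minus sign:
  (5u^2 + 6u + 1)
- (-6u^2 - 3u - 8)
Negate second polynomial: 6u^2 + 3u + 8
Add: 11u^2 + 9u + 9


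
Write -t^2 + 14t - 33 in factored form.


Roots satisfy r1 + r2 = -b/a = 14 and r1*r2 = c/a = 33.
So r1 = 11, r2 = 3.
-t^2 + 14t - 33 = -(t - r1)(t - r2) = -(t - 11)(t - 3)


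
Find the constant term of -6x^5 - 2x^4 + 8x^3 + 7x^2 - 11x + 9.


Read off the constant term: 9


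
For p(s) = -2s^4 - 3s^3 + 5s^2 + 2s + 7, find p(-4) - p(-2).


p(-4) = -241
p(-2) = 15
p(-4) - p(-2) = -241 - 15 = -256


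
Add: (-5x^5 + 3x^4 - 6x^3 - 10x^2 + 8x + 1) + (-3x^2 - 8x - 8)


Align terms by degree and add:
  -5x^5 + 3x^4 - 6x^3 - 10x^2 + 8x + 1
  -3x^2 - 8x - 8
= -5x^5 + 3x^4 - 6x^3 - 13x^2 - 7


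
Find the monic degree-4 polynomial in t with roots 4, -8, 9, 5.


p(t) = (t - 4)(t + 8)(t - 9)(t - 5)
Expand: t^4 - 10t^3 - 43t^2 + 628t - 1440


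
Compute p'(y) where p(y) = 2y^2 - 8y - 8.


Apply the power rule term by term:
  d/dy(2y^2) = 4y
  d/dy(-8y) = -8
  d/dy(-8) = 0
p'(y) = 4y - 8


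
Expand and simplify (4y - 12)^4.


Expand (4y - 12)^4 by repeated multiplication:
  (4y - 12)^2 = 16y^2 - 96y + 144
  (4y - 12)^3 = 64y^3 - 576y^2 + 1728y - 1728
= 256y^4 - 3072y^3 + 13824y^2 - 27648y + 20736


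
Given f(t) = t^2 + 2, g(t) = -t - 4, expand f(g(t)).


Substitute g(t) into f:
f(g(t)) = 1*(-t - 4)^2 + 2
(-t - 4)^2 = t^2 + 8t + 16
Expand and combine: t^2 + 8t + 18


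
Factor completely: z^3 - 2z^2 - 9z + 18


Try integer roots (divisors of 18). z=2: p(2)=0.
Divide out (z - 2): quotient is z^2 - 9.
Factor the quadratic: (z + 3)(z - 3)
Result: (z - 2)(z + 3)(z - 3)


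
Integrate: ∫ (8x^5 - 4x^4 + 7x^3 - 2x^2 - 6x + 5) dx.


Reverse power rule on each term:
  ∫ 8x^5 dx = (4/3)x^6
  ∫ -4x^4 dx = -(4/5)x^5
  ∫ 7x^3 dx = (7/4)x^4
  ∫ -2x^2 dx = -(2/3)x^3
  ∫ -6x dx = -3x^2
  ∫ 5 dx = 5x
F(x) = (4/3)x^6 - (4/5)x^5 + (7/4)x^4 - (2/3)x^3 - 3x^2 + 5x + C


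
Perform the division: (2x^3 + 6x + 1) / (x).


(2x^3 + 6x + 1) / (x)
Step 1: 2x^2 * (x) = 2x^3; subtract.
Step 2: 0 * (x) = 0; subtract.
Step 3: 6 * (x) = 6x; subtract.
Quotient: 2x^2 + 6, Remainder: 1


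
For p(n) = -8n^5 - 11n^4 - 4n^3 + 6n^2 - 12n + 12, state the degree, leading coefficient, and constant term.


Highest power of n is 5, with coefficient -8. Constant term is 12.
Degree = 5, leading coefficient = -8, constant term = 12


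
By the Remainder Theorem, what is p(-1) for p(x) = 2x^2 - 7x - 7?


By the Remainder Theorem, the remainder equals p(-1):
  2*(-1)^2 = 2
  -7*(-1)^1 = 7
  constant: -7
Sum: 2 + 7 - 7 = 2


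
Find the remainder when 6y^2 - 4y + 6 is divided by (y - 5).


By the Remainder Theorem, the remainder equals p(5):
  6*(5)^2 = 150
  -4*(5)^1 = -20
  constant: 6
Sum: 150 - 20 + 6 = 136


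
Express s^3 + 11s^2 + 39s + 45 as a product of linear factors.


Try integer roots (divisors of 45). s=-3: p(-3)=0.
Divide out (s + 3): quotient is s^2 + 8s + 15.
Factor the quadratic: (s + 5)(s + 3)
Result: (s + 3)(s + 5)(s + 3)


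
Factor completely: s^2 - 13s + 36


Roots satisfy r1 + r2 = -b/a = 13 and r1*r2 = c/a = 36.
So r1 = 4, r2 = 9.
s^2 - 13s + 36 = (s - r1)(s - r2) = (s - 4)(s - 9)


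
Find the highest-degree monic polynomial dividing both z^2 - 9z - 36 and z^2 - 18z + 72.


Factor each:
  z^2 - 9z - 36 = (z - 12)(z + 3)
  z^2 - 18z + 72 = (z - 12)(z - 6)
Common monic factor: z - 12


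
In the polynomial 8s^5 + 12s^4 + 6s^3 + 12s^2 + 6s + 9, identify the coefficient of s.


Read off the coefficient of s: 6


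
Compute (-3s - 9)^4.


Expand (-3s - 9)^4 by repeated multiplication:
  (-3s - 9)^2 = 9s^2 + 54s + 81
  (-3s - 9)^3 = -27s^3 - 243s^2 - 729s - 729
= 81s^4 + 972s^3 + 4374s^2 + 8748s + 6561


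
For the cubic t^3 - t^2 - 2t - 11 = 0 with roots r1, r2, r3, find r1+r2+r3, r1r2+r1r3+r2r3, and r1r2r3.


Monic cubic t^3+bt^2+ct+d=0: sum=-b, pairwise sum=c, product=-d.
b=-1, c=-2, d=-11
r1+r2+r3 = 1
r1r2+r1r3+r2r3 = -2
r1r2r3 = 11


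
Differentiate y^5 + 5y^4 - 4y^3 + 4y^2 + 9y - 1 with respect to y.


Apply the power rule term by term:
  d/dy(y^5) = 5y^4
  d/dy(5y^4) = 20y^3
  d/dy(-4y^3) = -12y^2
  d/dy(4y^2) = 8y
  d/dy(9y) = 9
  d/dy(-1) = 0
p'(y) = 5y^4 + 20y^3 - 12y^2 + 8y + 9


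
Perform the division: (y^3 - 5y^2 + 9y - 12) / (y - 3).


(y^3 - 5y^2 + 9y - 12) / (y - 3)
Step 1: y^2 * (y - 3) = y^3 - 3y^2; subtract.
Step 2: -2y * (y - 3) = -2y^2 + 6y; subtract.
Step 3: 3 * (y - 3) = 3y - 9; subtract.
Quotient: y^2 - 2y + 3, Remainder: -3


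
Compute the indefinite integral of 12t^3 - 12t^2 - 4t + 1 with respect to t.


Reverse power rule on each term:
  ∫ 12t^3 dt = 3t^4
  ∫ -12t^2 dt = -4t^3
  ∫ -4t dt = -2t^2
  ∫ 1 dt = t
F(t) = 3t^4 - 4t^3 - 2t^2 + t + C


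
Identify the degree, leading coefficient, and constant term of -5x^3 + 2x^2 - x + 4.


Highest power of x is 3, with coefficient -5. Constant term is 4.
Degree = 3, leading coefficient = -5, constant term = 4


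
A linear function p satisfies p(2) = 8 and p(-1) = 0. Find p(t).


p(t) = mt + b. Using p(2)=8, p(-1)=0:
m = (8)/(2 + 1) = 8/3 = 8/3
b = 8 - m*(2) = 8 - 16/3 = 8/3
p(t) = (8/3)t + (8/3)


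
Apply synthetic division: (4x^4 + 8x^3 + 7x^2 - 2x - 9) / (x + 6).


Synthetic division with c = -6. Coefficients: 4, 8, 7, -2, -9
Bring down 4.
  4 * -6 = -24; -24 + 8 = -16
  -16 * -6 = 96; 96 + 7 = 103
  103 * -6 = -618; -618 - 2 = -620
  -620 * -6 = 3720; 3720 - 9 = 3711
Quotient: 4x^3 - 16x^2 + 103x - 620, Remainder: 3711


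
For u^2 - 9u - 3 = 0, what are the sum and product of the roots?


For au^2+bu+c=0: sum = -b/a, product = c/a.
a=1, b=-9, c=-3
Sum = -(-9)/1 = 9
Product = (-3)/1 = -3


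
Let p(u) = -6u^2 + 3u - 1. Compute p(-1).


Using direct substitution:
  -6 * (-1)^2 = -6
  3 * (-1)^1 = -3
  constant: -1
Sum = -6 - 3 - 1 = -10


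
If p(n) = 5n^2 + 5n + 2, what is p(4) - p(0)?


p(4) = 102
p(0) = 2
p(4) - p(0) = 102 - 2 = 100


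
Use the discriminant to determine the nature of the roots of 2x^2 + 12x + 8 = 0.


D = b^2 - 4ac = (12)^2 - 4(2)(8) = 144 - 64 = 80
Since D > 0: two distinct irrational roots


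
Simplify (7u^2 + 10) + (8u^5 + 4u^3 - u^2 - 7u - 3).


Align terms by degree and add:
  7u^2 + 10
+ 8u^5 + 4u^3 - u^2 - 7u - 3
= 8u^5 + 4u^3 + 6u^2 - 7u + 7


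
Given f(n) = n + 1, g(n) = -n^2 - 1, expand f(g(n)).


Substitute g(n) into f:
f(g(n)) = 1*(-n^2 - 1) + 1
Expand and combine: -n^2


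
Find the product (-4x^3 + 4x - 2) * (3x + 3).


Distribute each term of the first polynomial:
  (-4x^3)(3x + 3) = -12x^4 - 12x^3
  (4x)(3x + 3) = 12x^2 + 12x
  (-2)(3x + 3) = -6x - 6
Sum: -12x^4 - 12x^3 + 12x^2 + 6x - 6


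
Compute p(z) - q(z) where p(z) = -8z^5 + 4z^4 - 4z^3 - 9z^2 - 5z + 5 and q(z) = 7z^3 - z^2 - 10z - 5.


Distribute the minus sign:
  (-8z^5 + 4z^4 - 4z^3 - 9z^2 - 5z + 5)
- (7z^3 - z^2 - 10z - 5)
Negate second polynomial: -7z^3 + z^2 + 10z + 5
Add: -8z^5 + 4z^4 - 11z^3 - 8z^2 + 5z + 10


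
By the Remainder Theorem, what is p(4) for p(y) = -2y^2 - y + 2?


By the Remainder Theorem, the remainder equals p(4):
  -2*(4)^2 = -32
  -1*(4)^1 = -4
  constant: 2
Sum: -32 - 4 + 2 = -34


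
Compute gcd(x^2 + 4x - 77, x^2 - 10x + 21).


Factor each:
  x^2 + 4x - 77 = (x - 7)(x + 11)
  x^2 - 10x + 21 = (x - 7)(x - 3)
Common monic factor: x - 7


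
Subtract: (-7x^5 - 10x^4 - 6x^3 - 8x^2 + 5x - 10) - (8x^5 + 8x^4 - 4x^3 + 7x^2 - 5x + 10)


Distribute the minus sign:
  (-7x^5 - 10x^4 - 6x^3 - 8x^2 + 5x - 10)
- (8x^5 + 8x^4 - 4x^3 + 7x^2 - 5x + 10)
Negate second polynomial: -8x^5 - 8x^4 + 4x^3 - 7x^2 + 5x - 10
Add: -15x^5 - 18x^4 - 2x^3 - 15x^2 + 10x - 20


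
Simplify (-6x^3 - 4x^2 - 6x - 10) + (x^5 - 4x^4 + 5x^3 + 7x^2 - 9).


Align terms by degree and add:
  -6x^3 - 4x^2 - 6x - 10
+ x^5 - 4x^4 + 5x^3 + 7x^2 - 9
= x^5 - 4x^4 - x^3 + 3x^2 - 6x - 19


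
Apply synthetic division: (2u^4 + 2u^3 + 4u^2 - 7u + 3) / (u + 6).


Synthetic division with c = -6. Coefficients: 2, 2, 4, -7, 3
Bring down 2.
  2 * -6 = -12; -12 + 2 = -10
  -10 * -6 = 60; 60 + 4 = 64
  64 * -6 = -384; -384 - 7 = -391
  -391 * -6 = 2346; 2346 + 3 = 2349
Quotient: 2u^3 - 10u^2 + 64u - 391, Remainder: 2349


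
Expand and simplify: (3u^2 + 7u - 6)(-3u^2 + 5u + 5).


Distribute each term of the first polynomial:
  (3u^2)(-3u^2 + 5u + 5) = -9u^4 + 15u^3 + 15u^2
  (7u)(-3u^2 + 5u + 5) = -21u^3 + 35u^2 + 35u
  (-6)(-3u^2 + 5u + 5) = 18u^2 - 30u - 30
Sum: -9u^4 - 6u^3 + 68u^2 + 5u - 30


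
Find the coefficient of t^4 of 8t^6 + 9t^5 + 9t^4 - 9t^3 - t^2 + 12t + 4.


Read off the coefficient of t^4: 9


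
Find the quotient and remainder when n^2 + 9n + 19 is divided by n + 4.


(n^2 + 9n + 19) / (n + 4)
Step 1: n * (n + 4) = n^2 + 4n; subtract.
Step 2: 5 * (n + 4) = 5n + 20; subtract.
Quotient: n + 5, Remainder: -1


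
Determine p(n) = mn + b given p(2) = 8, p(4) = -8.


p(n) = mn + b. Using p(2)=8, p(4)=-8:
m = (8 + 8)/(2 - 4) = 16/-2 = -8
b = 8 - m*(2) = 8 + 16 = 24
p(n) = -8n + 24


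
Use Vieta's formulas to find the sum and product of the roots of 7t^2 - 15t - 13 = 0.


For at^2+bt+c=0: sum = -b/a, product = c/a.
a=7, b=-15, c=-13
Sum = -(-15)/7 = 15/7
Product = (-13)/7 = -13/7


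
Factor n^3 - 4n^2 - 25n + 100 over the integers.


Try integer roots (divisors of 100). n=-5: p(-5)=0.
Divide out (n + 5): quotient is n^2 - 9n + 20.
Factor the quadratic: (n - 4)(n - 5)
Result: (n + 5)(n - 4)(n - 5)


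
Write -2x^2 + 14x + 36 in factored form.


Roots satisfy r1 + r2 = -b/a = 7 and r1*r2 = c/a = -18.
So r1 = 9, r2 = -2.
-2x^2 + 14x + 36 = -2(x - r1)(x - r2) = -2(x - 9)(x + 2)


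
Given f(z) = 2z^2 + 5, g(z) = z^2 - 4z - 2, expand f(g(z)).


Substitute g(z) into f:
f(g(z)) = 2*(z^2 - 4z - 2)^2 + 5
(z^2 - 4z - 2)^2 = z^4 - 8z^3 + 12z^2 + 16z + 4
Expand and combine: 2z^4 - 16z^3 + 24z^2 + 32z + 13


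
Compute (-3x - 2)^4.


Expand (-3x - 2)^4 by repeated multiplication:
  (-3x - 2)^2 = 9x^2 + 12x + 4
  (-3x - 2)^3 = -27x^3 - 54x^2 - 36x - 8
= 81x^4 + 216x^3 + 216x^2 + 96x + 16


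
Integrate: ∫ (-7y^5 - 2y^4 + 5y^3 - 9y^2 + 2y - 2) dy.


Reverse power rule on each term:
  ∫ -7y^5 dy = -(7/6)y^6
  ∫ -2y^4 dy = -(2/5)y^5
  ∫ 5y^3 dy = (5/4)y^4
  ∫ -9y^2 dy = -3y^3
  ∫ 2y dy = y^2
  ∫ -2 dy = -2y
F(y) = -(7/6)y^6 - (2/5)y^5 + (5/4)y^4 - 3y^3 + y^2 - 2y + C


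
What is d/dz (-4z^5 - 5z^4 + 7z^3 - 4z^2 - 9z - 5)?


Apply the power rule term by term:
  d/dz(-4z^5) = -20z^4
  d/dz(-5z^4) = -20z^3
  d/dz(7z^3) = 21z^2
  d/dz(-4z^2) = -8z
  d/dz(-9z) = -9
  d/dz(-5) = 0
p'(z) = -20z^4 - 20z^3 + 21z^2 - 8z - 9


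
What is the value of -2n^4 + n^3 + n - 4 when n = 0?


Using direct substitution:
  -2 * (0)^4 = 0
  1 * (0)^3 = 0
  0 * (0)^2 = 0
  1 * (0)^1 = 0
  constant: -4
Sum = 0 + 0 + 0 + 0 - 4 = -4


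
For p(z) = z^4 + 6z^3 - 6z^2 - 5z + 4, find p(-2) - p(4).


p(-2) = -42
p(4) = 528
p(-2) - p(4) = -42 - 528 = -570


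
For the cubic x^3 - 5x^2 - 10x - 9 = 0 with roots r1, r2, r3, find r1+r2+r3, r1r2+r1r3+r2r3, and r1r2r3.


Monic cubic x^3+bx^2+cx+d=0: sum=-b, pairwise sum=c, product=-d.
b=-5, c=-10, d=-9
r1+r2+r3 = 5
r1r2+r1r3+r2r3 = -10
r1r2r3 = 9


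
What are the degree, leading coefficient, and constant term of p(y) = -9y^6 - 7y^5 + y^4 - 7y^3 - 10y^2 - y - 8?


Highest power of y is 6, with coefficient -9. Constant term is -8.
Degree = 6, leading coefficient = -9, constant term = -8


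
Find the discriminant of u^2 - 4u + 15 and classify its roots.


D = b^2 - 4ac = (-4)^2 - 4(1)(15) = 16 - 60 = -44
Since D < 0: two complex conjugate roots (no real roots)


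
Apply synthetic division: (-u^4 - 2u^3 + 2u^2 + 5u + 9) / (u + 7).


Synthetic division with c = -7. Coefficients: -1, -2, 2, 5, 9
Bring down -1.
  -1 * -7 = 7; 7 - 2 = 5
  5 * -7 = -35; -35 + 2 = -33
  -33 * -7 = 231; 231 + 5 = 236
  236 * -7 = -1652; -1652 + 9 = -1643
Quotient: -u^3 + 5u^2 - 33u + 236, Remainder: -1643


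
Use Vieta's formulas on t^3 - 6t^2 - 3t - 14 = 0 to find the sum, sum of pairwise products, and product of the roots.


Monic cubic t^3+bt^2+ct+d=0: sum=-b, pairwise sum=c, product=-d.
b=-6, c=-3, d=-14
r1+r2+r3 = 6
r1r2+r1r3+r2r3 = -3
r1r2r3 = 14


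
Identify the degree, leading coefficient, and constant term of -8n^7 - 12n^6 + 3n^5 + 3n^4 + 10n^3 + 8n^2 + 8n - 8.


Highest power of n is 7, with coefficient -8. Constant term is -8.
Degree = 7, leading coefficient = -8, constant term = -8


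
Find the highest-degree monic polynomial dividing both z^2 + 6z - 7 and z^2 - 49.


Factor each:
  z^2 + 6z - 7 = (z + 7)(z - 1)
  z^2 - 49 = (z + 7)(z - 7)
Common monic factor: z + 7


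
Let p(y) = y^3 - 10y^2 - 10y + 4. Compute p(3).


Using direct substitution:
  1 * (3)^3 = 27
  -10 * (3)^2 = -90
  -10 * (3)^1 = -30
  constant: 4
Sum = 27 - 90 - 30 + 4 = -89


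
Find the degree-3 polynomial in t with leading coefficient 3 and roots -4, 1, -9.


p(t) = 3(t + 4)(t - 1)(t + 9)
Expand: 3t^3 + 36t^2 + 69t - 108


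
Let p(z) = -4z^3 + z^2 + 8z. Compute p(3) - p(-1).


p(3) = -75
p(-1) = -3
p(3) - p(-1) = -75 + 3 = -72


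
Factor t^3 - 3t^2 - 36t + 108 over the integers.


Try integer roots (divisors of 108). t=3: p(3)=0.
Divide out (t - 3): quotient is t^2 - 36.
Factor the quadratic: (t + 6)(t - 6)
Result: (t - 3)(t + 6)(t - 6)


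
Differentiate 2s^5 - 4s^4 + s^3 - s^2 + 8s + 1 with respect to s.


Apply the power rule term by term:
  d/ds(2s^5) = 10s^4
  d/ds(-4s^4) = -16s^3
  d/ds(s^3) = 3s^2
  d/ds(-s^2) = -2s
  d/ds(8s) = 8
  d/ds(1) = 0
p'(s) = 10s^4 - 16s^3 + 3s^2 - 2s + 8


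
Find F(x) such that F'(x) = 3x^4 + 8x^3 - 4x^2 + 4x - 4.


Reverse power rule on each term:
  ∫ 3x^4 dx = (3/5)x^5
  ∫ 8x^3 dx = 2x^4
  ∫ -4x^2 dx = -(4/3)x^3
  ∫ 4x dx = 2x^2
  ∫ -4 dx = -4x
F(x) = (3/5)x^5 + 2x^4 - (4/3)x^3 + 2x^2 - 4x + C


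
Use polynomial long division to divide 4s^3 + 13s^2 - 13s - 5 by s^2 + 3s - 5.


(4s^3 + 13s^2 - 13s - 5) / (s^2 + 3s - 5)
Step 1: 4s * (s^2 + 3s - 5) = 4s^3 + 12s^2 - 20s; subtract.
Step 2: 1 * (s^2 + 3s - 5) = s^2 + 3s - 5; subtract.
Quotient: 4s + 1, Remainder: 4s


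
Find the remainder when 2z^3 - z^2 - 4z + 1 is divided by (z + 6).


By the Remainder Theorem, the remainder equals p(-6):
  2*(-6)^3 = -432
  -1*(-6)^2 = -36
  -4*(-6)^1 = 24
  constant: 1
Sum: -432 - 36 + 24 + 1 = -443


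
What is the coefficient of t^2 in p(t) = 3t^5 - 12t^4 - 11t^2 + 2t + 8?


Read off the coefficient of t^2: -11


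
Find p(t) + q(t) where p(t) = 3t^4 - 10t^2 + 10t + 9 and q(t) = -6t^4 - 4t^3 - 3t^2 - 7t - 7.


Align terms by degree and add:
  3t^4 - 10t^2 + 10t + 9
  -6t^4 - 4t^3 - 3t^2 - 7t - 7
= -3t^4 - 4t^3 - 13t^2 + 3t + 2


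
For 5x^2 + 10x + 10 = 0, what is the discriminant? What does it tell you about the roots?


D = b^2 - 4ac = (10)^2 - 4(5)(10) = 100 - 200 = -100
Since D < 0: two complex conjugate roots (no real roots)


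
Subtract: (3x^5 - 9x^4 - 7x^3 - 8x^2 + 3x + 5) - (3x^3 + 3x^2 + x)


Distribute the minus sign:
  (3x^5 - 9x^4 - 7x^3 - 8x^2 + 3x + 5)
- (3x^3 + 3x^2 + x)
Negate second polynomial: -3x^3 - 3x^2 - x
Add: 3x^5 - 9x^4 - 10x^3 - 11x^2 + 2x + 5


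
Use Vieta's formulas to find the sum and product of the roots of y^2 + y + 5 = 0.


For ay^2+by+c=0: sum = -b/a, product = c/a.
a=1, b=1, c=5
Sum = -(1)/1 = -1
Product = (5)/1 = 5


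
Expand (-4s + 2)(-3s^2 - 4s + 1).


Distribute each term of the first polynomial:
  (-4s)(-3s^2 - 4s + 1) = 12s^3 + 16s^2 - 4s
  (2)(-3s^2 - 4s + 1) = -6s^2 - 8s + 2
Sum: 12s^3 + 10s^2 - 12s + 2


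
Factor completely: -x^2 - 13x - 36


Roots satisfy r1 + r2 = -b/a = -13 and r1*r2 = c/a = 36.
So r1 = -9, r2 = -4.
-x^2 - 13x - 36 = -(x - r1)(x - r2) = -(x + 9)(x + 4)


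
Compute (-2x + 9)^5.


Expand (-2x + 9)^5 by repeated multiplication:
  (-2x + 9)^2 = 4x^2 - 36x + 81
  (-2x + 9)^3 = -8x^3 + 108x^2 - 486x + 729
  (-2x + 9)^4 = 16x^4 - 288x^3 + 1944x^2 - 5832x + 6561
= -32x^5 + 720x^4 - 6480x^3 + 29160x^2 - 65610x + 59049


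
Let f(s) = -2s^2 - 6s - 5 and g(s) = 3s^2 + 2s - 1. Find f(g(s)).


Substitute g(s) into f:
f(g(s)) = -2*(3s^2 + 2s - 1)^2 + (-6)*(3s^2 + 2s - 1) + (-5)
(3s^2 + 2s - 1)^2 = 9s^4 + 12s^3 - 2s^2 - 4s + 1
Expand and combine: -18s^4 - 24s^3 - 14s^2 - 4s - 1


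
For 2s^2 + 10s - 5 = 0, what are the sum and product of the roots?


For as^2+bs+c=0: sum = -b/a, product = c/a.
a=2, b=10, c=-5
Sum = -(10)/2 = -5
Product = (-5)/2 = -5/2


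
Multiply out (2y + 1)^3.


Expand (2y + 1)^3 by repeated multiplication:
  (2y + 1)^2 = 4y^2 + 4y + 1
= 8y^3 + 12y^2 + 6y + 1


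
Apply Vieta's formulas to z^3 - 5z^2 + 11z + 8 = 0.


Monic cubic z^3+bz^2+cz+d=0: sum=-b, pairwise sum=c, product=-d.
b=-5, c=11, d=8
r1+r2+r3 = 5
r1r2+r1r3+r2r3 = 11
r1r2r3 = -8


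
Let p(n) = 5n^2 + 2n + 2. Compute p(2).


Using direct substitution:
  5 * (2)^2 = 20
  2 * (2)^1 = 4
  constant: 2
Sum = 20 + 4 + 2 = 26


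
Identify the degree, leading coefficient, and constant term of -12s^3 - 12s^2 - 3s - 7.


Highest power of s is 3, with coefficient -12. Constant term is -7.
Degree = 3, leading coefficient = -12, constant term = -7


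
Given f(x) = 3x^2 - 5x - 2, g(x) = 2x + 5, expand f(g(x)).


Substitute g(x) into f:
f(g(x)) = 3*(2x + 5)^2 + (-5)*(2x + 5) + (-2)
(2x + 5)^2 = 4x^2 + 20x + 25
Expand and combine: 12x^2 + 50x + 48


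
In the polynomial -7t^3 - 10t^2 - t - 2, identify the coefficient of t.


Read off the coefficient of t: -1


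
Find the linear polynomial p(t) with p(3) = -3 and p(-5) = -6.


p(t) = mt + b. Using p(3)=-3, p(-5)=-6:
m = (-3 + 6)/(3 + 5) = 3/8 = 3/8
b = -3 - m*(3) = -3 - 9/8 = -33/8
p(t) = (3/8)t - (33/8)


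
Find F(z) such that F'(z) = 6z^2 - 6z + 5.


Reverse power rule on each term:
  ∫ 6z^2 dz = 2z^3
  ∫ -6z dz = -3z^2
  ∫ 5 dz = 5z
F(z) = 2z^3 - 3z^2 + 5z + C


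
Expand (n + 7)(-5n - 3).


Distribute each term of the first polynomial:
  (n)(-5n - 3) = -5n^2 - 3n
  (7)(-5n - 3) = -35n - 21
Sum: -5n^2 - 38n - 21


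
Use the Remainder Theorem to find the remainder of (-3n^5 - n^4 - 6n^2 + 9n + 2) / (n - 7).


By the Remainder Theorem, the remainder equals p(7):
  -3*(7)^5 = -50421
  -1*(7)^4 = -2401
  0*(7)^3 = 0
  -6*(7)^2 = -294
  9*(7)^1 = 63
  constant: 2
Sum: -50421 - 2401 + 0 - 294 + 63 + 2 = -53051


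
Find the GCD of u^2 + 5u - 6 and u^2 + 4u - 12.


Factor each:
  u^2 + 5u - 6 = (u + 6)(u - 1)
  u^2 + 4u - 12 = (u + 6)(u - 2)
Common monic factor: u + 6


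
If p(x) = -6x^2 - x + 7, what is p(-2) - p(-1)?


p(-2) = -15
p(-1) = 2
p(-2) - p(-1) = -15 - 2 = -17


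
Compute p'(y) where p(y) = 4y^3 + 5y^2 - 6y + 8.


Apply the power rule term by term:
  d/dy(4y^3) = 12y^2
  d/dy(5y^2) = 10y
  d/dy(-6y) = -6
  d/dy(8) = 0
p'(y) = 12y^2 + 10y - 6


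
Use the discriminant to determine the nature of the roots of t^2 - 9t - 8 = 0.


D = b^2 - 4ac = (-9)^2 - 4(1)(-8) = 81 + 32 = 113
Since D > 0: two distinct irrational roots


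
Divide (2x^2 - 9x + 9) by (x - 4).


(2x^2 - 9x + 9) / (x - 4)
Step 1: 2x * (x - 4) = 2x^2 - 8x; subtract.
Step 2: -1 * (x - 4) = -x + 4; subtract.
Quotient: 2x - 1, Remainder: 5


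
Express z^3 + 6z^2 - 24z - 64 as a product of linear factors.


Try integer roots (divisors of -64). z=4: p(4)=0.
Divide out (z - 4): quotient is z^2 + 10z + 16.
Factor the quadratic: (z + 8)(z + 2)
Result: (z - 4)(z + 8)(z + 2)


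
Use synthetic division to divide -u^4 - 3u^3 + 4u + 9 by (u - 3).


Synthetic division with c = 3. Coefficients: -1, -3, 0, 4, 9
Bring down -1.
  -1 * 3 = -3; -3 - 3 = -6
  -6 * 3 = -18; -18 + 0 = -18
  -18 * 3 = -54; -54 + 4 = -50
  -50 * 3 = -150; -150 + 9 = -141
Quotient: -u^3 - 6u^2 - 18u - 50, Remainder: -141


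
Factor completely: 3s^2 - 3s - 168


Roots satisfy r1 + r2 = -b/a = 1 and r1*r2 = c/a = -56.
So r1 = 8, r2 = -7.
3s^2 - 3s - 168 = 3(s - r1)(s - r2) = 3(s - 8)(s + 7)


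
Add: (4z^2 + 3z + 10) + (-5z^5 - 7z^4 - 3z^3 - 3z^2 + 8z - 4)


Align terms by degree and add:
  4z^2 + 3z + 10
  -5z^5 - 7z^4 - 3z^3 - 3z^2 + 8z - 4
= -5z^5 - 7z^4 - 3z^3 + z^2 + 11z + 6


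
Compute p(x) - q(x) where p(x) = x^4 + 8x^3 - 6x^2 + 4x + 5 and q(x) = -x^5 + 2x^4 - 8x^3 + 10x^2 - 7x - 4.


Distribute the minus sign:
  (x^4 + 8x^3 - 6x^2 + 4x + 5)
- (-x^5 + 2x^4 - 8x^3 + 10x^2 - 7x - 4)
Negate second polynomial: x^5 - 2x^4 + 8x^3 - 10x^2 + 7x + 4
Add: x^5 - x^4 + 16x^3 - 16x^2 + 11x + 9


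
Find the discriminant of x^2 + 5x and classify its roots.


D = b^2 - 4ac = (5)^2 - 4(1)(0) = 25 = 25
Since D > 0: two distinct rational roots


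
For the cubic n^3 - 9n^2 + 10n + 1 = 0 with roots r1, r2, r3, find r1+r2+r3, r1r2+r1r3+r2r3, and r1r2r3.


Monic cubic n^3+bn^2+cn+d=0: sum=-b, pairwise sum=c, product=-d.
b=-9, c=10, d=1
r1+r2+r3 = 9
r1r2+r1r3+r2r3 = 10
r1r2r3 = -1


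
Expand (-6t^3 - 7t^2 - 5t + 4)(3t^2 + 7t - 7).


Distribute each term of the first polynomial:
  (-6t^3)(3t^2 + 7t - 7) = -18t^5 - 42t^4 + 42t^3
  (-7t^2)(3t^2 + 7t - 7) = -21t^4 - 49t^3 + 49t^2
  (-5t)(3t^2 + 7t - 7) = -15t^3 - 35t^2 + 35t
  (4)(3t^2 + 7t - 7) = 12t^2 + 28t - 28
Sum: -18t^5 - 63t^4 - 22t^3 + 26t^2 + 63t - 28


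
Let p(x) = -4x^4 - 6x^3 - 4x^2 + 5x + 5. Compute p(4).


Using direct substitution:
  -4 * (4)^4 = -1024
  -6 * (4)^3 = -384
  -4 * (4)^2 = -64
  5 * (4)^1 = 20
  constant: 5
Sum = -1024 - 384 - 64 + 20 + 5 = -1447


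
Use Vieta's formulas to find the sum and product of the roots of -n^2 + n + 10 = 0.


For an^2+bn+c=0: sum = -b/a, product = c/a.
a=-1, b=1, c=10
Sum = -(1)/-1 = 1
Product = (10)/-1 = -10


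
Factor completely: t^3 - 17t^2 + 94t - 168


Try integer roots (divisors of -168). t=7: p(7)=0.
Divide out (t - 7): quotient is t^2 - 10t + 24.
Factor the quadratic: (t - 6)(t - 4)
Result: (t - 7)(t - 6)(t - 4)


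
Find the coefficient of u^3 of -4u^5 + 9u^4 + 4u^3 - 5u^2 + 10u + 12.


Read off the coefficient of u^3: 4


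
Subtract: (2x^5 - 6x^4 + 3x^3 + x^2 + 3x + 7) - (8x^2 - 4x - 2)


Distribute the minus sign:
  (2x^5 - 6x^4 + 3x^3 + x^2 + 3x + 7)
- (8x^2 - 4x - 2)
Negate second polynomial: -8x^2 + 4x + 2
Add: 2x^5 - 6x^4 + 3x^3 - 7x^2 + 7x + 9


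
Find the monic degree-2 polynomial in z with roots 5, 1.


p(z) = (z - 5)(z - 1)
Expand: z^2 - 6z + 5


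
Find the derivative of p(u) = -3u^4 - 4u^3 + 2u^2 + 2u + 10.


Apply the power rule term by term:
  d/du(-3u^4) = -12u^3
  d/du(-4u^3) = -12u^2
  d/du(2u^2) = 4u
  d/du(2u) = 2
  d/du(10) = 0
p'(u) = -12u^3 - 12u^2 + 4u + 2


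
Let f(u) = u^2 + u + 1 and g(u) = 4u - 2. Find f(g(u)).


Substitute g(u) into f:
f(g(u)) = 1*(4u - 2)^2 + 1*(4u - 2) + 1
(4u - 2)^2 = 16u^2 - 16u + 4
Expand and combine: 16u^2 - 12u + 3


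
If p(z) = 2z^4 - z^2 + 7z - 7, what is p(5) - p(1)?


p(5) = 1253
p(1) = 1
p(5) - p(1) = 1253 - 1 = 1252


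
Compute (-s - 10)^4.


Expand (-s - 10)^4 by repeated multiplication:
  (-s - 10)^2 = s^2 + 20s + 100
  (-s - 10)^3 = -s^3 - 30s^2 - 300s - 1000
= s^4 + 40s^3 + 600s^2 + 4000s + 10000


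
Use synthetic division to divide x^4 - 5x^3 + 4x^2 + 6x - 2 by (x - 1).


Synthetic division with c = 1. Coefficients: 1, -5, 4, 6, -2
Bring down 1.
  1 * 1 = 1; 1 - 5 = -4
  -4 * 1 = -4; -4 + 4 = 0
  0 * 1 = 0; 0 + 6 = 6
  6 * 1 = 6; 6 - 2 = 4
Quotient: x^3 - 4x^2 + 6, Remainder: 4


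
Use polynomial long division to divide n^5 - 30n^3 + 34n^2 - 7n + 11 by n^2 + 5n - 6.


(n^5 - 30n^3 + 34n^2 - 7n + 11) / (n^2 + 5n - 6)
Step 1: n^3 * (n^2 + 5n - 6) = n^5 + 5n^4 - 6n^3; subtract.
Step 2: -5n^2 * (n^2 + 5n - 6) = -5n^4 - 25n^3 + 30n^2; subtract.
Step 3: n * (n^2 + 5n - 6) = n^3 + 5n^2 - 6n; subtract.
Step 4: -1 * (n^2 + 5n - 6) = -n^2 - 5n + 6; subtract.
Quotient: n^3 - 5n^2 + n - 1, Remainder: 4n + 5


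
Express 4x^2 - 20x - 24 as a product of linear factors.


Roots satisfy r1 + r2 = -b/a = 5 and r1*r2 = c/a = -6.
So r1 = 6, r2 = -1.
4x^2 - 20x - 24 = 4(x - r1)(x - r2) = 4(x - 6)(x + 1)


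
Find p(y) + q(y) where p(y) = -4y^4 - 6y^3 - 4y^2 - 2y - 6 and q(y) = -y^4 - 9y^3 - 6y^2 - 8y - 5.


Align terms by degree and add:
  -4y^4 - 6y^3 - 4y^2 - 2y - 6
  -y^4 - 9y^3 - 6y^2 - 8y - 5
= -5y^4 - 15y^3 - 10y^2 - 10y - 11


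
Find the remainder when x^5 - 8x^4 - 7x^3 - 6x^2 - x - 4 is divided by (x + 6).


By the Remainder Theorem, the remainder equals p(-6):
  1*(-6)^5 = -7776
  -8*(-6)^4 = -10368
  -7*(-6)^3 = 1512
  -6*(-6)^2 = -216
  -1*(-6)^1 = 6
  constant: -4
Sum: -7776 - 10368 + 1512 - 216 + 6 - 4 = -16846


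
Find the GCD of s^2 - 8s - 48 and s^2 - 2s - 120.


Factor each:
  s^2 - 8s - 48 = (s - 12)(s + 4)
  s^2 - 2s - 120 = (s - 12)(s + 10)
Common monic factor: s - 12


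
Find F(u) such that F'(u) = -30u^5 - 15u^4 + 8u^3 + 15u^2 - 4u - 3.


Reverse power rule on each term:
  ∫ -30u^5 du = -5u^6
  ∫ -15u^4 du = -3u^5
  ∫ 8u^3 du = 2u^4
  ∫ 15u^2 du = 5u^3
  ∫ -4u du = -2u^2
  ∫ -3 du = -3u
F(u) = -5u^6 - 3u^5 + 2u^4 + 5u^3 - 2u^2 - 3u + C


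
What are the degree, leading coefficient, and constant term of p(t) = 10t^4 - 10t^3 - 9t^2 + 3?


Highest power of t is 4, with coefficient 10. Constant term is 3.
Degree = 4, leading coefficient = 10, constant term = 3


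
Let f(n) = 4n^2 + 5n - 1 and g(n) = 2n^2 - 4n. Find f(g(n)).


Substitute g(n) into f:
f(g(n)) = 4*(2n^2 - 4n)^2 + 5*(2n^2 - 4n) + (-1)
(2n^2 - 4n)^2 = 4n^4 - 16n^3 + 16n^2
Expand and combine: 16n^4 - 64n^3 + 74n^2 - 20n - 1


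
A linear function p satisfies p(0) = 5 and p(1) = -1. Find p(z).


p(z) = mz + b. Using p(0)=5, p(1)=-1:
m = (5 + 1)/(0 - 1) = 6/-1 = -6
b = 5 - m*(0) = 5 = 5
p(z) = -6z + 5


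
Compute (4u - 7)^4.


Expand (4u - 7)^4 by repeated multiplication:
  (4u - 7)^2 = 16u^2 - 56u + 49
  (4u - 7)^3 = 64u^3 - 336u^2 + 588u - 343
= 256u^4 - 1792u^3 + 4704u^2 - 5488u + 2401


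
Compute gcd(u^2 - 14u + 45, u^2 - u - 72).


Factor each:
  u^2 - 14u + 45 = (u - 9)(u - 5)
  u^2 - u - 72 = (u - 9)(u + 8)
Common monic factor: u - 9


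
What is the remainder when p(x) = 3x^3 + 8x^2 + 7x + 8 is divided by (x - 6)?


By the Remainder Theorem, the remainder equals p(6):
  3*(6)^3 = 648
  8*(6)^2 = 288
  7*(6)^1 = 42
  constant: 8
Sum: 648 + 288 + 42 + 8 = 986


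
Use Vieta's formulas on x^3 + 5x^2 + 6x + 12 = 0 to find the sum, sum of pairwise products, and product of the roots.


Monic cubic x^3+bx^2+cx+d=0: sum=-b, pairwise sum=c, product=-d.
b=5, c=6, d=12
r1+r2+r3 = -5
r1r2+r1r3+r2r3 = 6
r1r2r3 = -12


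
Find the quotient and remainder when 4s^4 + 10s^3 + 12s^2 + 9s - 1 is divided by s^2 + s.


(4s^4 + 10s^3 + 12s^2 + 9s - 1) / (s^2 + s)
Step 1: 4s^2 * (s^2 + s) = 4s^4 + 4s^3; subtract.
Step 2: 6s * (s^2 + s) = 6s^3 + 6s^2; subtract.
Step 3: 6 * (s^2 + s) = 6s^2 + 6s; subtract.
Quotient: 4s^2 + 6s + 6, Remainder: 3s - 1


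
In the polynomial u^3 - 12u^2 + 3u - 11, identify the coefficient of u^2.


Read off the coefficient of u^2: -12


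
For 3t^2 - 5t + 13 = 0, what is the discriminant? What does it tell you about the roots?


D = b^2 - 4ac = (-5)^2 - 4(3)(13) = 25 - 156 = -131
Since D < 0: two complex conjugate roots (no real roots)


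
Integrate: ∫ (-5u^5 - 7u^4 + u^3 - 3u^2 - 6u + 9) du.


Reverse power rule on each term:
  ∫ -5u^5 du = -(5/6)u^6
  ∫ -7u^4 du = -(7/5)u^5
  ∫ u^3 du = (1/4)u^4
  ∫ -3u^2 du = -u^3
  ∫ -6u du = -3u^2
  ∫ 9 du = 9u
F(u) = -(5/6)u^6 - (7/5)u^5 + (1/4)u^4 - u^3 - 3u^2 + 9u + C


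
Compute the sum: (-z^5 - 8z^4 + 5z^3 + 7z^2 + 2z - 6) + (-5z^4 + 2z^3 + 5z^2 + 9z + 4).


Align terms by degree and add:
  -z^5 - 8z^4 + 5z^3 + 7z^2 + 2z - 6
  -5z^4 + 2z^3 + 5z^2 + 9z + 4
= -z^5 - 13z^4 + 7z^3 + 12z^2 + 11z - 2


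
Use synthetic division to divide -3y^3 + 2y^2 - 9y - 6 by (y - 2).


Synthetic division with c = 2. Coefficients: -3, 2, -9, -6
Bring down -3.
  -3 * 2 = -6; -6 + 2 = -4
  -4 * 2 = -8; -8 - 9 = -17
  -17 * 2 = -34; -34 - 6 = -40
Quotient: -3y^2 - 4y - 17, Remainder: -40


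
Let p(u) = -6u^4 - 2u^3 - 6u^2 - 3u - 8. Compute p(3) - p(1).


p(3) = -611
p(1) = -25
p(3) - p(1) = -611 + 25 = -586


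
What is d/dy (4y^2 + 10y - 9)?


Apply the power rule term by term:
  d/dy(4y^2) = 8y
  d/dy(10y) = 10
  d/dy(-9) = 0
p'(y) = 8y + 10


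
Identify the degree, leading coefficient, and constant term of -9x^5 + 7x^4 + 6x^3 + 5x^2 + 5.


Highest power of x is 5, with coefficient -9. Constant term is 5.
Degree = 5, leading coefficient = -9, constant term = 5


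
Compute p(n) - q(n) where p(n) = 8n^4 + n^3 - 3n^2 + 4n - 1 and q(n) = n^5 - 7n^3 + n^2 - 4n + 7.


Distribute the minus sign:
  (8n^4 + n^3 - 3n^2 + 4n - 1)
- (n^5 - 7n^3 + n^2 - 4n + 7)
Negate second polynomial: -n^5 + 7n^3 - n^2 + 4n - 7
Add: -n^5 + 8n^4 + 8n^3 - 4n^2 + 8n - 8


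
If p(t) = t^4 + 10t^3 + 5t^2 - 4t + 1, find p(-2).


Using direct substitution:
  1 * (-2)^4 = 16
  10 * (-2)^3 = -80
  5 * (-2)^2 = 20
  -4 * (-2)^1 = 8
  constant: 1
Sum = 16 - 80 + 20 + 8 + 1 = -35


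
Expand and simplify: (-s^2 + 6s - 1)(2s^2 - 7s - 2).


Distribute each term of the first polynomial:
  (-s^2)(2s^2 - 7s - 2) = -2s^4 + 7s^3 + 2s^2
  (6s)(2s^2 - 7s - 2) = 12s^3 - 42s^2 - 12s
  (-1)(2s^2 - 7s - 2) = -2s^2 + 7s + 2
Sum: -2s^4 + 19s^3 - 42s^2 - 5s + 2


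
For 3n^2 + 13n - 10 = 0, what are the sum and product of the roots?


For an^2+bn+c=0: sum = -b/a, product = c/a.
a=3, b=13, c=-10
Sum = -(13)/3 = -13/3
Product = (-10)/3 = -10/3


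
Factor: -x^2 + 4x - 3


Roots satisfy r1 + r2 = -b/a = 4 and r1*r2 = c/a = 3.
So r1 = 1, r2 = 3.
-x^2 + 4x - 3 = -(x - r1)(x - r2) = -(x - 1)(x - 3)


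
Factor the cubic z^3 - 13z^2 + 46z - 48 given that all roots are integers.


Try integer roots (divisors of -48). z=2: p(2)=0.
Divide out (z - 2): quotient is z^2 - 11z + 24.
Factor the quadratic: (z - 3)(z - 8)
Result: (z - 2)(z - 3)(z - 8)


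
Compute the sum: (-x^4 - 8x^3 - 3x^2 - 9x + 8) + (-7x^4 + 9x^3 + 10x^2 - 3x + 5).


Align terms by degree and add:
  -x^4 - 8x^3 - 3x^2 - 9x + 8
  -7x^4 + 9x^3 + 10x^2 - 3x + 5
= -8x^4 + x^3 + 7x^2 - 12x + 13


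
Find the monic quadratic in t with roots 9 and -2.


p(t) = (t - 9)(t + 2)
Expand: t^2 - 7t - 18


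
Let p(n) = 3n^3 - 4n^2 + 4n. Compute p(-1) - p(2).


p(-1) = -11
p(2) = 16
p(-1) - p(2) = -11 - 16 = -27


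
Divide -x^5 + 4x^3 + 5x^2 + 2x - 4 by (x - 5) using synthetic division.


Synthetic division with c = 5. Coefficients: -1, 0, 4, 5, 2, -4
Bring down -1.
  -1 * 5 = -5; -5 + 0 = -5
  -5 * 5 = -25; -25 + 4 = -21
  -21 * 5 = -105; -105 + 5 = -100
  -100 * 5 = -500; -500 + 2 = -498
  -498 * 5 = -2490; -2490 - 4 = -2494
Quotient: -x^4 - 5x^3 - 21x^2 - 100x - 498, Remainder: -2494


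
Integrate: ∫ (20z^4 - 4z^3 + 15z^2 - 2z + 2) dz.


Reverse power rule on each term:
  ∫ 20z^4 dz = 4z^5
  ∫ -4z^3 dz = -z^4
  ∫ 15z^2 dz = 5z^3
  ∫ -2z dz = -z^2
  ∫ 2 dz = 2z
F(z) = 4z^5 - z^4 + 5z^3 - z^2 + 2z + C


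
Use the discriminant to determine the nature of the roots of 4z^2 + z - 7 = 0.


D = b^2 - 4ac = (1)^2 - 4(4)(-7) = 1 + 112 = 113
Since D > 0: two distinct irrational roots


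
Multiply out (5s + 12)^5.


Expand (5s + 12)^5 by repeated multiplication:
  (5s + 12)^2 = 25s^2 + 120s + 144
  (5s + 12)^3 = 125s^3 + 900s^2 + 2160s + 1728
  (5s + 12)^4 = 625s^4 + 6000s^3 + 21600s^2 + 34560s + 20736
= 3125s^5 + 37500s^4 + 180000s^3 + 432000s^2 + 518400s + 248832


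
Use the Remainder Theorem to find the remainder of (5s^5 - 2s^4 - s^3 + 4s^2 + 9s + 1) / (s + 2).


By the Remainder Theorem, the remainder equals p(-2):
  5*(-2)^5 = -160
  -2*(-2)^4 = -32
  -1*(-2)^3 = 8
  4*(-2)^2 = 16
  9*(-2)^1 = -18
  constant: 1
Sum: -160 - 32 + 8 + 16 - 18 + 1 = -185


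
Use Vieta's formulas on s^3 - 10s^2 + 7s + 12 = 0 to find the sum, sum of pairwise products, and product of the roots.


Monic cubic s^3+bs^2+cs+d=0: sum=-b, pairwise sum=c, product=-d.
b=-10, c=7, d=12
r1+r2+r3 = 10
r1r2+r1r3+r2r3 = 7
r1r2r3 = -12


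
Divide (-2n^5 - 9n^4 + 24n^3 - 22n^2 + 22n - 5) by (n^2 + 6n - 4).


(-2n^5 - 9n^4 + 24n^3 - 22n^2 + 22n - 5) / (n^2 + 6n - 4)
Step 1: -2n^3 * (n^2 + 6n - 4) = -2n^5 - 12n^4 + 8n^3; subtract.
Step 2: 3n^2 * (n^2 + 6n - 4) = 3n^4 + 18n^3 - 12n^2; subtract.
Step 3: -2n * (n^2 + 6n - 4) = -2n^3 - 12n^2 + 8n; subtract.
Step 4: 2 * (n^2 + 6n - 4) = 2n^2 + 12n - 8; subtract.
Quotient: -2n^3 + 3n^2 - 2n + 2, Remainder: 2n + 3


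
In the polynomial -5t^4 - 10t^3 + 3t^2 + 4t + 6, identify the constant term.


Read off the constant term: 6


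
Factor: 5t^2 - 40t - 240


Roots satisfy r1 + r2 = -b/a = 8 and r1*r2 = c/a = -48.
So r1 = 12, r2 = -4.
5t^2 - 40t - 240 = 5(t - r1)(t - r2) = 5(t - 12)(t + 4)


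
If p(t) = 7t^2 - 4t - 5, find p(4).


Using direct substitution:
  7 * (4)^2 = 112
  -4 * (4)^1 = -16
  constant: -5
Sum = 112 - 16 - 5 = 91


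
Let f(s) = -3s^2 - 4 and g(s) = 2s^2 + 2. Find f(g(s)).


Substitute g(s) into f:
f(g(s)) = -3*(2s^2 + 2)^2 + (-4)
(2s^2 + 2)^2 = 4s^4 + 8s^2 + 4
Expand and combine: -12s^4 - 24s^2 - 16


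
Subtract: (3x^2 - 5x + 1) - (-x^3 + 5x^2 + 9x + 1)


Distribute the minus sign:
  (3x^2 - 5x + 1)
- (-x^3 + 5x^2 + 9x + 1)
Negate second polynomial: x^3 - 5x^2 - 9x - 1
Add: x^3 - 2x^2 - 14x


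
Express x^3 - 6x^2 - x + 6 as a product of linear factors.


Try integer roots (divisors of 6). x=6: p(6)=0.
Divide out (x - 6): quotient is x^2 - 1.
Factor the quadratic: (x - 1)(x + 1)
Result: (x - 6)(x - 1)(x + 1)


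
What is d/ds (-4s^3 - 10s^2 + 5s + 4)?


Apply the power rule term by term:
  d/ds(-4s^3) = -12s^2
  d/ds(-10s^2) = -20s
  d/ds(5s) = 5
  d/ds(4) = 0
p'(s) = -12s^2 - 20s + 5


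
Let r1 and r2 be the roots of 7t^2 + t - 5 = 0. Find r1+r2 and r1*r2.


For at^2+bt+c=0: sum = -b/a, product = c/a.
a=7, b=1, c=-5
Sum = -(1)/7 = -1/7
Product = (-5)/7 = -5/7


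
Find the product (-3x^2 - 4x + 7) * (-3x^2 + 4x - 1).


Distribute each term of the first polynomial:
  (-3x^2)(-3x^2 + 4x - 1) = 9x^4 - 12x^3 + 3x^2
  (-4x)(-3x^2 + 4x - 1) = 12x^3 - 16x^2 + 4x
  (7)(-3x^2 + 4x - 1) = -21x^2 + 28x - 7
Sum: 9x^4 - 34x^2 + 32x - 7
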